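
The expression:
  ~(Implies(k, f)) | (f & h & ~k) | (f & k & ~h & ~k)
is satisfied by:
  {k: True, h: True, f: False}
  {k: True, h: False, f: False}
  {f: True, h: True, k: False}


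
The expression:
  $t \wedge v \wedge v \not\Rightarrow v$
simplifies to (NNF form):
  $\text{False}$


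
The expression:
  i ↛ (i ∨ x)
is never true.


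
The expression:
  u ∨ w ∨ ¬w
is always true.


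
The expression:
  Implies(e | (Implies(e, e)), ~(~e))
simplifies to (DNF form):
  e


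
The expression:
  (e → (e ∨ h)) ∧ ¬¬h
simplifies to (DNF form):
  h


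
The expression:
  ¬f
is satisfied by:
  {f: False}


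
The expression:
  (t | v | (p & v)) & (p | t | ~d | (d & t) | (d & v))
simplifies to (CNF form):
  t | v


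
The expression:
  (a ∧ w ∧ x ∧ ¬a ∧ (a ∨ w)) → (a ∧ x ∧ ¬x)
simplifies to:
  True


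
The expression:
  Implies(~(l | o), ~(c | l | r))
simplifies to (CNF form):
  (l | o | ~c) & (l | o | ~r)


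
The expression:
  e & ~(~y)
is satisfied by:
  {e: True, y: True}


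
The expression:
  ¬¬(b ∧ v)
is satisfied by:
  {b: True, v: True}


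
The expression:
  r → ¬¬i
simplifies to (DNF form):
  i ∨ ¬r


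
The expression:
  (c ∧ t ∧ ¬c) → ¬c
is always true.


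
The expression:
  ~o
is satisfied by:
  {o: False}


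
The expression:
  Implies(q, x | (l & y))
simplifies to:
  x | ~q | (l & y)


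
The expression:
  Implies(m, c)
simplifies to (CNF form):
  c | ~m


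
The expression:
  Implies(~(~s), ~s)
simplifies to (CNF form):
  ~s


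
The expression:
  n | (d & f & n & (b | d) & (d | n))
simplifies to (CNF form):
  n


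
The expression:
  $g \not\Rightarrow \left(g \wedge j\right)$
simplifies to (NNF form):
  $g \wedge \neg j$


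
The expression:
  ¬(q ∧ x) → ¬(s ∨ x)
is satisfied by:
  {q: True, s: False, x: False}
  {q: False, s: False, x: False}
  {x: True, q: True, s: False}
  {x: True, s: True, q: True}


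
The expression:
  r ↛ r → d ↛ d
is always true.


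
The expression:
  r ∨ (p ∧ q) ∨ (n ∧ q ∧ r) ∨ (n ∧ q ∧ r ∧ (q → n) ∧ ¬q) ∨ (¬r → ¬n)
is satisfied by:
  {r: True, p: True, q: True, n: False}
  {r: True, p: True, q: False, n: False}
  {r: True, q: True, p: False, n: False}
  {r: True, q: False, p: False, n: False}
  {p: True, q: True, r: False, n: False}
  {p: True, r: False, q: False, n: False}
  {p: False, q: True, r: False, n: False}
  {p: False, r: False, q: False, n: False}
  {r: True, n: True, p: True, q: True}
  {r: True, n: True, p: True, q: False}
  {r: True, n: True, q: True, p: False}
  {r: True, n: True, q: False, p: False}
  {n: True, p: True, q: True, r: False}


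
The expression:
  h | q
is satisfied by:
  {q: True, h: True}
  {q: True, h: False}
  {h: True, q: False}


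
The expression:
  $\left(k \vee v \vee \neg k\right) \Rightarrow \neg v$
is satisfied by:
  {v: False}


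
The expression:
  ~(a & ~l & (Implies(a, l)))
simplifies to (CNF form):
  True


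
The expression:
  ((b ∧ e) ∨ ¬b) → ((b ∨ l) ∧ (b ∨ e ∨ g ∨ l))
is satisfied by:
  {b: True, l: True}
  {b: True, l: False}
  {l: True, b: False}


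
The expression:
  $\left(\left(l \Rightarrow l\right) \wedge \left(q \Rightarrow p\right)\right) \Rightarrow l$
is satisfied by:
  {q: True, l: True, p: False}
  {l: True, p: False, q: False}
  {q: True, l: True, p: True}
  {l: True, p: True, q: False}
  {q: True, p: False, l: False}


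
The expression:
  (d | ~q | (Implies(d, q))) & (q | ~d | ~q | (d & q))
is always true.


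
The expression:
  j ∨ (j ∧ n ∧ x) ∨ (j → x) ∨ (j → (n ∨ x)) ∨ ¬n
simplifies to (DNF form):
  True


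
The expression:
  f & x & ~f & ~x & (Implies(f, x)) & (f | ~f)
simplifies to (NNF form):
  False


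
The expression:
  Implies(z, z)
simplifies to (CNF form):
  True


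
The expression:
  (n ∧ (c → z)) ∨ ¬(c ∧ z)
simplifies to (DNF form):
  n ∨ ¬c ∨ ¬z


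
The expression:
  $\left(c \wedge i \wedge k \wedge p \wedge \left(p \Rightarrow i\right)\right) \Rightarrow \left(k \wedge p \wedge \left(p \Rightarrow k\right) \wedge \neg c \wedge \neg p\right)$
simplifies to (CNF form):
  $\neg c \vee \neg i \vee \neg k \vee \neg p$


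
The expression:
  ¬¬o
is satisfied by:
  {o: True}


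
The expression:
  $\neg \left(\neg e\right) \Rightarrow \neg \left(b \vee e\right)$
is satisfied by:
  {e: False}


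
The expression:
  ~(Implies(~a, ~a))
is never true.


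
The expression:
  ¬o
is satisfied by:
  {o: False}


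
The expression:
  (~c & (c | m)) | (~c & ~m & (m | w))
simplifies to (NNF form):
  ~c & (m | w)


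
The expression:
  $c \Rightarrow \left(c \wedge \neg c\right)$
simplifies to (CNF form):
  $\neg c$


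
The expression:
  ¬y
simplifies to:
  ¬y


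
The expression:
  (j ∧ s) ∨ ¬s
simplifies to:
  j ∨ ¬s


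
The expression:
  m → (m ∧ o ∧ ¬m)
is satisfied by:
  {m: False}


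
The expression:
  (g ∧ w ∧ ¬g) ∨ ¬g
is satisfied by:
  {g: False}


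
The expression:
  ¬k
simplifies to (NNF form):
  ¬k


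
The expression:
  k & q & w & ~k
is never true.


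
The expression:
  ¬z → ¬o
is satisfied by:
  {z: True, o: False}
  {o: False, z: False}
  {o: True, z: True}


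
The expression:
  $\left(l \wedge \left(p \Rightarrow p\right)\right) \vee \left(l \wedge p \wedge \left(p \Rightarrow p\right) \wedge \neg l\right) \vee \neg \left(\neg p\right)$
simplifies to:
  $l \vee p$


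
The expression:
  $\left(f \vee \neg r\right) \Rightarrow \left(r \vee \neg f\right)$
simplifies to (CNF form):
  $r \vee \neg f$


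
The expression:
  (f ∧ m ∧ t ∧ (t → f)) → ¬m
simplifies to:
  ¬f ∨ ¬m ∨ ¬t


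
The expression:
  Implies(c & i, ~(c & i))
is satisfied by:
  {c: False, i: False}
  {i: True, c: False}
  {c: True, i: False}


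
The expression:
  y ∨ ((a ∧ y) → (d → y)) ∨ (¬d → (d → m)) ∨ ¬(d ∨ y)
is always true.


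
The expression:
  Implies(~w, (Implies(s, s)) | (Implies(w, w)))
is always true.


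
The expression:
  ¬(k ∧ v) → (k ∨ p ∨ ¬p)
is always true.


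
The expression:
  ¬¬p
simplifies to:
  p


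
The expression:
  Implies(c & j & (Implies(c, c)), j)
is always true.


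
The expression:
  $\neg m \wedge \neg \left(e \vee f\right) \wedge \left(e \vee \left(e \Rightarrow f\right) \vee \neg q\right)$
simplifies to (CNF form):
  $\neg e \wedge \neg f \wedge \neg m$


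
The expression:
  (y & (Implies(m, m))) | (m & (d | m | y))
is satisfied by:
  {y: True, m: True}
  {y: True, m: False}
  {m: True, y: False}


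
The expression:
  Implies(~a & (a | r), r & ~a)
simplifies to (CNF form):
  True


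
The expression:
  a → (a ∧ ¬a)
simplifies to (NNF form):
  ¬a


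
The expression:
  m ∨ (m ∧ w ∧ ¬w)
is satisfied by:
  {m: True}


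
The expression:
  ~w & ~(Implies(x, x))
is never true.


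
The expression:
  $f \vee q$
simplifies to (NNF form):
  $f \vee q$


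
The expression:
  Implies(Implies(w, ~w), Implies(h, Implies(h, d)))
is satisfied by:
  {d: True, w: True, h: False}
  {d: True, h: False, w: False}
  {w: True, h: False, d: False}
  {w: False, h: False, d: False}
  {d: True, w: True, h: True}
  {d: True, h: True, w: False}
  {w: True, h: True, d: False}


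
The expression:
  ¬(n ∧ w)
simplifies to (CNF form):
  ¬n ∨ ¬w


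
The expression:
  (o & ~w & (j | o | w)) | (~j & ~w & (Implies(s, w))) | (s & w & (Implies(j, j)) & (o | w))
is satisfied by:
  {o: True, s: True, w: False, j: False}
  {j: True, o: True, s: True, w: False}
  {o: True, j: False, s: False, w: False}
  {j: True, o: True, s: False, w: False}
  {j: False, s: False, o: False, w: False}
  {w: True, o: True, s: True, j: False}
  {j: True, w: True, o: True, s: True}
  {w: True, s: True, j: False, o: False}
  {w: True, j: True, s: True, o: False}


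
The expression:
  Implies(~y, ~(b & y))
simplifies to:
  True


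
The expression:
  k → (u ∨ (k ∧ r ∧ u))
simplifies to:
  u ∨ ¬k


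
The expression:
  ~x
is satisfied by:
  {x: False}


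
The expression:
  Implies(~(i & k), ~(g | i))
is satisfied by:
  {k: True, g: False, i: False}
  {k: False, g: False, i: False}
  {i: True, k: True, g: False}
  {i: True, g: True, k: True}


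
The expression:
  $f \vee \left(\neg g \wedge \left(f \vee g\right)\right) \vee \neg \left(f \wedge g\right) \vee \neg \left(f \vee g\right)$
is always true.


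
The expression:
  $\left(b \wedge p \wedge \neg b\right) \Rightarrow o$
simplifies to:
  $\text{True}$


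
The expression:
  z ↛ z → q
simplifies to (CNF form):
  True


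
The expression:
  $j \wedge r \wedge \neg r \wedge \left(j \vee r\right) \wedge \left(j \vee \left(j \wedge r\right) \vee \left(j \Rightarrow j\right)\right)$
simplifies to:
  $\text{False}$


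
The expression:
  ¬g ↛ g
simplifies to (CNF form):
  True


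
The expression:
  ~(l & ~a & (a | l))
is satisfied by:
  {a: True, l: False}
  {l: False, a: False}
  {l: True, a: True}


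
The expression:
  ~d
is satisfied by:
  {d: False}


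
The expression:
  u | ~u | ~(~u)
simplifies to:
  True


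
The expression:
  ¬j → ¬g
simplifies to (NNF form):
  j ∨ ¬g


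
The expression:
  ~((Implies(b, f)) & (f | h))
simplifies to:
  ~f & (b | ~h)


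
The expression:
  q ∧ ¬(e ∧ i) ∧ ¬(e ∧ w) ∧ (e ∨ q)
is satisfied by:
  {q: True, i: False, e: False, w: False}
  {w: True, q: True, i: False, e: False}
  {i: True, q: True, w: False, e: False}
  {w: True, i: True, q: True, e: False}
  {e: True, q: True, w: False, i: False}


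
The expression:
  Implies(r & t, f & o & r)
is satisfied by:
  {o: True, f: True, t: False, r: False}
  {o: True, f: False, t: False, r: False}
  {f: True, o: False, t: False, r: False}
  {o: False, f: False, t: False, r: False}
  {r: True, o: True, f: True, t: False}
  {r: True, o: True, f: False, t: False}
  {r: True, f: True, o: False, t: False}
  {r: True, f: False, o: False, t: False}
  {o: True, t: True, f: True, r: False}
  {o: True, t: True, f: False, r: False}
  {t: True, f: True, o: False, r: False}
  {t: True, o: False, f: False, r: False}
  {r: True, o: True, t: True, f: True}


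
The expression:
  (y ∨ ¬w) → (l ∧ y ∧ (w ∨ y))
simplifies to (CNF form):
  (l ∨ w) ∧ (l ∨ ¬y) ∧ (w ∨ y) ∧ (y ∨ ¬y)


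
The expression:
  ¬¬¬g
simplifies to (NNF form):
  ¬g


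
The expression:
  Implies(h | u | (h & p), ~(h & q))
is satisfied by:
  {h: False, q: False}
  {q: True, h: False}
  {h: True, q: False}


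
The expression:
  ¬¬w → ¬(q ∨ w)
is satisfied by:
  {w: False}


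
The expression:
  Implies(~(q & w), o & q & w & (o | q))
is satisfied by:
  {w: True, q: True}


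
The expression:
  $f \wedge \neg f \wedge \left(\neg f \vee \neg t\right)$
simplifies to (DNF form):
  $\text{False}$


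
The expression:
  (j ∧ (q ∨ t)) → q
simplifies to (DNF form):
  q ∨ ¬j ∨ ¬t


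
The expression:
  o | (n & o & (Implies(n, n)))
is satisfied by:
  {o: True}


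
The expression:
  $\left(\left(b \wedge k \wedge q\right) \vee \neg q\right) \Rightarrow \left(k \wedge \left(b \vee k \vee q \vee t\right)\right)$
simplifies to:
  $k \vee q$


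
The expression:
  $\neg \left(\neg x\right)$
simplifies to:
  $x$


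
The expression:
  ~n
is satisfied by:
  {n: False}


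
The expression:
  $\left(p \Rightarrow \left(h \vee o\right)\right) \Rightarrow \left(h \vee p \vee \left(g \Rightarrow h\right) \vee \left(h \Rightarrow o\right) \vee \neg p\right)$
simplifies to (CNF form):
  $\text{True}$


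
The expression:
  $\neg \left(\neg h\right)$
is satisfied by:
  {h: True}


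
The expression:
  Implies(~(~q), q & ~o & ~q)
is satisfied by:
  {q: False}


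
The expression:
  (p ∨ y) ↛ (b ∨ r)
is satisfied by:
  {y: True, p: True, r: False, b: False}
  {y: True, r: False, p: False, b: False}
  {p: True, y: False, r: False, b: False}


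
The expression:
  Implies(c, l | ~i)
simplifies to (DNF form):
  l | ~c | ~i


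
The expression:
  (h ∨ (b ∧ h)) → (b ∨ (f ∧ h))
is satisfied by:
  {b: True, f: True, h: False}
  {b: True, f: False, h: False}
  {f: True, b: False, h: False}
  {b: False, f: False, h: False}
  {h: True, b: True, f: True}
  {h: True, b: True, f: False}
  {h: True, f: True, b: False}


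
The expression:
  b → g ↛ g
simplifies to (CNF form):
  ¬b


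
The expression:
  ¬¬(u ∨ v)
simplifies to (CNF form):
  u ∨ v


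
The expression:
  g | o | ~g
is always true.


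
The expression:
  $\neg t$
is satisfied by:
  {t: False}


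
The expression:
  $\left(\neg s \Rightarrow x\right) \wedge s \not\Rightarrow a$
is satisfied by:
  {s: True, a: False}


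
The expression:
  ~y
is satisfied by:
  {y: False}


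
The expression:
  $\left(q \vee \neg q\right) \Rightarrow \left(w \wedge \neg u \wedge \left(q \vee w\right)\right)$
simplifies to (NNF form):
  $w \wedge \neg u$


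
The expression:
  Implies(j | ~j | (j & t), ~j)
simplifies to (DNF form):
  ~j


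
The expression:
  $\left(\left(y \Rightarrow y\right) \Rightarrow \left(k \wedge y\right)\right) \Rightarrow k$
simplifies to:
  $\text{True}$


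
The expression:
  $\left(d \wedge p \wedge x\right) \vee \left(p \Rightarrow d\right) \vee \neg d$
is always true.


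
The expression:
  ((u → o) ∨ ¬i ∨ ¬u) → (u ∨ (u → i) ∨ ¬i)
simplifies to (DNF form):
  True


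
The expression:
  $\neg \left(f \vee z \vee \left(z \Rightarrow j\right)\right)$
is never true.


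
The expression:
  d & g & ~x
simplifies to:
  d & g & ~x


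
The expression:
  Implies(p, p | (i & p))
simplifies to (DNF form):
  True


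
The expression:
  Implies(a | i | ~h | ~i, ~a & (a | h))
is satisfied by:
  {h: True, a: False}


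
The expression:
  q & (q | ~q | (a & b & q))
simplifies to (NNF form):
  q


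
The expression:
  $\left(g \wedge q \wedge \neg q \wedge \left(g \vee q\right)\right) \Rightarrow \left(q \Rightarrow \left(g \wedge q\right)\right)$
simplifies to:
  $\text{True}$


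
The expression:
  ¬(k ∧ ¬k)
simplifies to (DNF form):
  True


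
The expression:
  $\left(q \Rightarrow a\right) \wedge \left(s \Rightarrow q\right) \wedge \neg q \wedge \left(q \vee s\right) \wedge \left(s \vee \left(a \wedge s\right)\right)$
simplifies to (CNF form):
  $\text{False}$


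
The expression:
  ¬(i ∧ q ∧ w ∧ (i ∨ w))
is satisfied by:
  {w: False, q: False, i: False}
  {i: True, w: False, q: False}
  {q: True, w: False, i: False}
  {i: True, q: True, w: False}
  {w: True, i: False, q: False}
  {i: True, w: True, q: False}
  {q: True, w: True, i: False}


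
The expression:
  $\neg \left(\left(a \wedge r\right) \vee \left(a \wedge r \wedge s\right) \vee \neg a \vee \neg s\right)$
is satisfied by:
  {a: True, s: True, r: False}


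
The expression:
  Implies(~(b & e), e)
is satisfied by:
  {e: True}


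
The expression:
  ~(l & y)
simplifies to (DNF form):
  ~l | ~y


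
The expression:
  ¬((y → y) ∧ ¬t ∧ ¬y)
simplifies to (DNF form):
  t ∨ y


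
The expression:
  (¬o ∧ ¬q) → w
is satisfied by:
  {q: True, w: True, o: True}
  {q: True, w: True, o: False}
  {q: True, o: True, w: False}
  {q: True, o: False, w: False}
  {w: True, o: True, q: False}
  {w: True, o: False, q: False}
  {o: True, w: False, q: False}


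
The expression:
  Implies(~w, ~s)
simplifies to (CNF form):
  w | ~s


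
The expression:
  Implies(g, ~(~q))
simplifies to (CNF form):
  q | ~g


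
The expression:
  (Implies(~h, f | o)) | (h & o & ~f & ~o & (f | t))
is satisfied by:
  {o: True, h: True, f: True}
  {o: True, h: True, f: False}
  {o: True, f: True, h: False}
  {o: True, f: False, h: False}
  {h: True, f: True, o: False}
  {h: True, f: False, o: False}
  {f: True, h: False, o: False}


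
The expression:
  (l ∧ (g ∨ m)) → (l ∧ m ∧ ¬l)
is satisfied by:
  {m: False, l: False, g: False}
  {g: True, m: False, l: False}
  {m: True, g: False, l: False}
  {g: True, m: True, l: False}
  {l: True, g: False, m: False}


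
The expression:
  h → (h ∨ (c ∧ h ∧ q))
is always true.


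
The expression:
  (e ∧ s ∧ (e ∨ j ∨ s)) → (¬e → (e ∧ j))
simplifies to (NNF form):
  True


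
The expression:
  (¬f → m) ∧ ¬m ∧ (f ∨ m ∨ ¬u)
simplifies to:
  f ∧ ¬m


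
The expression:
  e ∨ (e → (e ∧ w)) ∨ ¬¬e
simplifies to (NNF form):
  True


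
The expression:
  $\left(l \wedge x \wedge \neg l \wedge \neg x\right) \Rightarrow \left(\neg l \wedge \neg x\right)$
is always true.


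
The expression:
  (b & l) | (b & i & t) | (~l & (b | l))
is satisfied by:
  {b: True}


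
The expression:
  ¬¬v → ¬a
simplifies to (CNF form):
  ¬a ∨ ¬v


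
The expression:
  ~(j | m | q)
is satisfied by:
  {q: False, j: False, m: False}


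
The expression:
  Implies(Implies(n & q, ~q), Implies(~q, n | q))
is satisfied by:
  {n: True, q: True}
  {n: True, q: False}
  {q: True, n: False}


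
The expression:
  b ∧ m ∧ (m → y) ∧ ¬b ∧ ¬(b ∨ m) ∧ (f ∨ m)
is never true.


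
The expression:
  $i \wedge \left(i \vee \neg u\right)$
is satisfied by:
  {i: True}


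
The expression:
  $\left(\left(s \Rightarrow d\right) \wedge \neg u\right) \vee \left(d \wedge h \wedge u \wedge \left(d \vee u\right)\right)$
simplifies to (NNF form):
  $\left(d \wedge h\right) \vee \left(d \wedge \neg u\right) \vee \left(\neg s \wedge \neg u\right)$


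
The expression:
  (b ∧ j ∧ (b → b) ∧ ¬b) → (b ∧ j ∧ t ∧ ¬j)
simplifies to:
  True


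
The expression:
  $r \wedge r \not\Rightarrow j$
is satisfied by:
  {r: True, j: False}


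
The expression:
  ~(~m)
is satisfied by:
  {m: True}


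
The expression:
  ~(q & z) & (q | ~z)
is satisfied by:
  {z: False}


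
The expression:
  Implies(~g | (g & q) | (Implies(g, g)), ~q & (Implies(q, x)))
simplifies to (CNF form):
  ~q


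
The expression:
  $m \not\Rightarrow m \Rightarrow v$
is always true.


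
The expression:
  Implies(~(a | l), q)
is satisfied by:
  {a: True, q: True, l: True}
  {a: True, q: True, l: False}
  {a: True, l: True, q: False}
  {a: True, l: False, q: False}
  {q: True, l: True, a: False}
  {q: True, l: False, a: False}
  {l: True, q: False, a: False}


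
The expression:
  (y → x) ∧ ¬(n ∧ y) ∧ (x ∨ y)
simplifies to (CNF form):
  x ∧ (¬n ∨ ¬y)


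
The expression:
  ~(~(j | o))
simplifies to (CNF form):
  j | o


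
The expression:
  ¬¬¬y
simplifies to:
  ¬y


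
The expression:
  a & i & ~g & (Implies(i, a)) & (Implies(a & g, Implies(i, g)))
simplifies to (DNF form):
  a & i & ~g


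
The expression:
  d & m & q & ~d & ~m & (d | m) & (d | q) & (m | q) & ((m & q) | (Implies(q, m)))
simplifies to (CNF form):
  False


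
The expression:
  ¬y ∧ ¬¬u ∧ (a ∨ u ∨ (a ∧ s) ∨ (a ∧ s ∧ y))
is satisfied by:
  {u: True, y: False}


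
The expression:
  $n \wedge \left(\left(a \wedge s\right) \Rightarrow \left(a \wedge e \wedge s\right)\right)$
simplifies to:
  $n \wedge \left(e \vee \neg a \vee \neg s\right)$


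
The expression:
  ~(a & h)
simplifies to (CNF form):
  ~a | ~h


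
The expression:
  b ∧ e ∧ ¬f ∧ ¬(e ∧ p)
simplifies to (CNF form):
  b ∧ e ∧ ¬f ∧ ¬p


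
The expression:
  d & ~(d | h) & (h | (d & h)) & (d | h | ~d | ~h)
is never true.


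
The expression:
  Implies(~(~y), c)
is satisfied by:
  {c: True, y: False}
  {y: False, c: False}
  {y: True, c: True}


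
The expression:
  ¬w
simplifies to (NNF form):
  ¬w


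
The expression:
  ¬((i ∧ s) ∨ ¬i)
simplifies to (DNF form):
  i ∧ ¬s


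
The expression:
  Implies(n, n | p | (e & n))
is always true.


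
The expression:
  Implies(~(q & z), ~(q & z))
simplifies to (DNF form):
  True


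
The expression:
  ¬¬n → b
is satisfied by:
  {b: True, n: False}
  {n: False, b: False}
  {n: True, b: True}


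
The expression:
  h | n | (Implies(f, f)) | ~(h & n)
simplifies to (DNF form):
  True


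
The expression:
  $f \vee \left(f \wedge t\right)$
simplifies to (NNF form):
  $f$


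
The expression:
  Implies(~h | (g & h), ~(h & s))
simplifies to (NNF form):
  ~g | ~h | ~s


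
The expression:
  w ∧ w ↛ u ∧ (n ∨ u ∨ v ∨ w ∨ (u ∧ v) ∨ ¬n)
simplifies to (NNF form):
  w ∧ ¬u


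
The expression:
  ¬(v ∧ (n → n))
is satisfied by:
  {v: False}


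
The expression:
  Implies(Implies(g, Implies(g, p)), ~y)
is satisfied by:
  {g: True, y: False, p: False}
  {g: False, y: False, p: False}
  {p: True, g: True, y: False}
  {p: True, g: False, y: False}
  {y: True, g: True, p: False}


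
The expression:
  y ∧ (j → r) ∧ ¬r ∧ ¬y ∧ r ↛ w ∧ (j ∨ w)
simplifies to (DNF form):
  False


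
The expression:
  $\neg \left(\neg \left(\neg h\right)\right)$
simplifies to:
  $\neg h$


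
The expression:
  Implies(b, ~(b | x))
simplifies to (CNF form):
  ~b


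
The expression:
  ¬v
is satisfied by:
  {v: False}


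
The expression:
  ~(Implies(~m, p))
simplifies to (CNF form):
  ~m & ~p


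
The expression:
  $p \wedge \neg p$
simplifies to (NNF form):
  $\text{False}$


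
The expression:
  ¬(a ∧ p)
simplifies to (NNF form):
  ¬a ∨ ¬p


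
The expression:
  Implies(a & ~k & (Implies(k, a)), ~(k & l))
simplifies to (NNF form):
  True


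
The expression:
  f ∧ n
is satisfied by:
  {f: True, n: True}


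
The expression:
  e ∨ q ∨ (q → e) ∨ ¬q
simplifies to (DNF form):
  True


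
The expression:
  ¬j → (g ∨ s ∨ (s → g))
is always true.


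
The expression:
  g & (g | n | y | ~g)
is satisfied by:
  {g: True}


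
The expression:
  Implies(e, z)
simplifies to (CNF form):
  z | ~e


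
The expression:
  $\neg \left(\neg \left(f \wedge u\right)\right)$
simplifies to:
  $f \wedge u$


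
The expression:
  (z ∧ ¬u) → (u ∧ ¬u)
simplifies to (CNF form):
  u ∨ ¬z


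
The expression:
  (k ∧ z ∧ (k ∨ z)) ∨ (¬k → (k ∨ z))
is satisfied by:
  {k: True, z: True}
  {k: True, z: False}
  {z: True, k: False}


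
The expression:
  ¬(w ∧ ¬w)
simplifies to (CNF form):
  True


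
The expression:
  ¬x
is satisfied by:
  {x: False}


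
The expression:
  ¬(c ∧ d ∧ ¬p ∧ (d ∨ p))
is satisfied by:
  {p: True, c: False, d: False}
  {c: False, d: False, p: False}
  {d: True, p: True, c: False}
  {d: True, c: False, p: False}
  {p: True, c: True, d: False}
  {c: True, p: False, d: False}
  {d: True, c: True, p: True}


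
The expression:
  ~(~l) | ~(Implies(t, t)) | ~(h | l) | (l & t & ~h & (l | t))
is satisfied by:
  {l: True, h: False}
  {h: False, l: False}
  {h: True, l: True}


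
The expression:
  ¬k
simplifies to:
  ¬k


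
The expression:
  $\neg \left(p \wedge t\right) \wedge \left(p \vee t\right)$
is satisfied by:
  {t: True, p: False}
  {p: True, t: False}


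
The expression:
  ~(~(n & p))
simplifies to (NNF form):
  n & p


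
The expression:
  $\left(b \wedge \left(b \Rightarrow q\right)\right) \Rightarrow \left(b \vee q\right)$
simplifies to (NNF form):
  $\text{True}$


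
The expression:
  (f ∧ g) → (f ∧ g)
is always true.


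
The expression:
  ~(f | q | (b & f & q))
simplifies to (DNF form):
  ~f & ~q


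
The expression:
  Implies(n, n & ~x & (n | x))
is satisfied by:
  {x: False, n: False}
  {n: True, x: False}
  {x: True, n: False}


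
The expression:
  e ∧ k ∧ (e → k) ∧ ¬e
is never true.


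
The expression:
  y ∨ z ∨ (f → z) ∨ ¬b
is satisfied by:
  {y: True, z: True, b: False, f: False}
  {y: True, z: False, b: False, f: False}
  {z: True, y: False, b: False, f: False}
  {y: False, z: False, b: False, f: False}
  {f: True, y: True, z: True, b: False}
  {f: True, y: True, z: False, b: False}
  {f: True, z: True, y: False, b: False}
  {f: True, z: False, y: False, b: False}
  {y: True, b: True, z: True, f: False}
  {y: True, b: True, z: False, f: False}
  {b: True, z: True, y: False, f: False}
  {b: True, y: False, z: False, f: False}
  {f: True, b: True, y: True, z: True}
  {f: True, b: True, y: True, z: False}
  {f: True, b: True, z: True, y: False}


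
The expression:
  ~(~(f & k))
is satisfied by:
  {f: True, k: True}


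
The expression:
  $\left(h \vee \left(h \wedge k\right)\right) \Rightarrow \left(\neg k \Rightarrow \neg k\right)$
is always true.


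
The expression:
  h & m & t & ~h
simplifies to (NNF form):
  False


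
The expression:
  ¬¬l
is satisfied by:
  {l: True}


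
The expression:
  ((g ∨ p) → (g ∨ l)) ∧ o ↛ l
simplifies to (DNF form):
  (g ∧ o ∧ ¬l) ∨ (o ∧ ¬l ∧ ¬p)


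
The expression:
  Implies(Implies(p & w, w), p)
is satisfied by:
  {p: True}


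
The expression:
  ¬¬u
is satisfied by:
  {u: True}


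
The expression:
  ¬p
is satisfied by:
  {p: False}


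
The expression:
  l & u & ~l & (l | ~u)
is never true.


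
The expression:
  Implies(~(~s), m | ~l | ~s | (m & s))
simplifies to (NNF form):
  m | ~l | ~s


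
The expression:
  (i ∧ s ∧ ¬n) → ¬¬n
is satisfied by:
  {n: True, s: False, i: False}
  {s: False, i: False, n: False}
  {n: True, i: True, s: False}
  {i: True, s: False, n: False}
  {n: True, s: True, i: False}
  {s: True, n: False, i: False}
  {n: True, i: True, s: True}


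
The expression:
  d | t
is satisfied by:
  {d: True, t: True}
  {d: True, t: False}
  {t: True, d: False}


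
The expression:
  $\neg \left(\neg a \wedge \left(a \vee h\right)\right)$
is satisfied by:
  {a: True, h: False}
  {h: False, a: False}
  {h: True, a: True}


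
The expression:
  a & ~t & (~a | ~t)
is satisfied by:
  {a: True, t: False}


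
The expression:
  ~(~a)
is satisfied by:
  {a: True}


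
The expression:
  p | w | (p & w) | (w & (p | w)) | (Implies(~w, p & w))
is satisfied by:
  {p: True, w: True}
  {p: True, w: False}
  {w: True, p: False}


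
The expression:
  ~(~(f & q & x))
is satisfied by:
  {f: True, x: True, q: True}


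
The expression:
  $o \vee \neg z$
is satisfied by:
  {o: True, z: False}
  {z: False, o: False}
  {z: True, o: True}


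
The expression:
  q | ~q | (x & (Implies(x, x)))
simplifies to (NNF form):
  True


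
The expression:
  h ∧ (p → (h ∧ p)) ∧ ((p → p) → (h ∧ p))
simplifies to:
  h ∧ p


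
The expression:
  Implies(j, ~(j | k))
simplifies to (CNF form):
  ~j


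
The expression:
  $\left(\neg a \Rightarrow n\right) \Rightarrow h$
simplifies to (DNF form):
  $h \vee \left(\neg a \wedge \neg n\right)$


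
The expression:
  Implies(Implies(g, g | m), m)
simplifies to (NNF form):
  m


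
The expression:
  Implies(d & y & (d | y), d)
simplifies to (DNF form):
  True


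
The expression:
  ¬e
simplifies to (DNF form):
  ¬e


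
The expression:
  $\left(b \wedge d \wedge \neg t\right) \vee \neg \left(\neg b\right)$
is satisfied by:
  {b: True}


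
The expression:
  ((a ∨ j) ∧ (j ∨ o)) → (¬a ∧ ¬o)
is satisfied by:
  {j: False, o: False, a: False}
  {a: True, j: False, o: False}
  {o: True, j: False, a: False}
  {j: True, o: False, a: False}


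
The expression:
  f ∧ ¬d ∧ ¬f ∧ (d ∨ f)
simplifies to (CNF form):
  False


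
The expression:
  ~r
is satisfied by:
  {r: False}


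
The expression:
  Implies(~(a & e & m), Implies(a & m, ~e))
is always true.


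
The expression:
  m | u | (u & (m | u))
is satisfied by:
  {m: True, u: True}
  {m: True, u: False}
  {u: True, m: False}


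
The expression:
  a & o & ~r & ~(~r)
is never true.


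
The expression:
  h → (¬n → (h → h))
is always true.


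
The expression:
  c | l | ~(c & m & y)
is always true.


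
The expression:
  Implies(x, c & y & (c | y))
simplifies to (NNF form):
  ~x | (c & y)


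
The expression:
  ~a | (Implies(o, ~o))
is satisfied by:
  {o: False, a: False}
  {a: True, o: False}
  {o: True, a: False}


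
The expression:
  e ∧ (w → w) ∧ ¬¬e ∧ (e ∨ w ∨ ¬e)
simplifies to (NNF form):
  e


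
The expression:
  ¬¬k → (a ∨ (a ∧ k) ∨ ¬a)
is always true.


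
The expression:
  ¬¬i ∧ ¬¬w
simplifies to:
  i ∧ w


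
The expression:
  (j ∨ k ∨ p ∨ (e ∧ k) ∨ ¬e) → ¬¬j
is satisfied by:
  {e: True, j: True, p: False, k: False}
  {j: True, p: False, k: False, e: False}
  {e: True, j: True, k: True, p: False}
  {j: True, k: True, p: False, e: False}
  {j: True, e: True, p: True, k: False}
  {j: True, p: True, k: False, e: False}
  {e: True, j: True, k: True, p: True}
  {j: True, k: True, p: True, e: False}
  {e: True, p: False, k: False, j: False}


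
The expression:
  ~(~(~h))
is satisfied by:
  {h: False}


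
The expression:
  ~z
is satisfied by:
  {z: False}


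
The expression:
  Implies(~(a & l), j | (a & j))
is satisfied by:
  {a: True, j: True, l: True}
  {a: True, j: True, l: False}
  {j: True, l: True, a: False}
  {j: True, l: False, a: False}
  {a: True, l: True, j: False}


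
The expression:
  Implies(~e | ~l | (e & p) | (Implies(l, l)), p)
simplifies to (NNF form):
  p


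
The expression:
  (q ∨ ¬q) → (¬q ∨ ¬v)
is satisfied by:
  {v: False, q: False}
  {q: True, v: False}
  {v: True, q: False}


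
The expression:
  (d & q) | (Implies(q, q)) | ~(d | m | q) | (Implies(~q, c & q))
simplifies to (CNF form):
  True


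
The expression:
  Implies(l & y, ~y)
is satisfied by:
  {l: False, y: False}
  {y: True, l: False}
  {l: True, y: False}


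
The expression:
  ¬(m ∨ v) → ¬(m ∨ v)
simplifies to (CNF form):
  True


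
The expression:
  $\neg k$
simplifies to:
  $\neg k$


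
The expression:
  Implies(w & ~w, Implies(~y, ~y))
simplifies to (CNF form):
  True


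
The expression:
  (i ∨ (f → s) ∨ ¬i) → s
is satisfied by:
  {s: True}


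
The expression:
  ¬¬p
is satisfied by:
  {p: True}


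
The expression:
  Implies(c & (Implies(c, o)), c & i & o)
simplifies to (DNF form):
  i | ~c | ~o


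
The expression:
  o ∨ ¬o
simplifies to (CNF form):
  True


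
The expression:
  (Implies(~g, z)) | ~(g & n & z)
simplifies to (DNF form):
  True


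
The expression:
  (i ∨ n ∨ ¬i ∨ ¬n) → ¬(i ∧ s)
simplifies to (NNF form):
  ¬i ∨ ¬s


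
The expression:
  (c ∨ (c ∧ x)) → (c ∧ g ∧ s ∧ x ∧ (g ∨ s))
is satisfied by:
  {x: True, s: True, g: True, c: False}
  {x: True, s: True, g: False, c: False}
  {x: True, g: True, s: False, c: False}
  {x: True, g: False, s: False, c: False}
  {s: True, g: True, x: False, c: False}
  {s: True, x: False, g: False, c: False}
  {s: False, g: True, x: False, c: False}
  {s: False, x: False, g: False, c: False}
  {x: True, c: True, s: True, g: True}


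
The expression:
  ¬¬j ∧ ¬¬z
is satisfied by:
  {z: True, j: True}


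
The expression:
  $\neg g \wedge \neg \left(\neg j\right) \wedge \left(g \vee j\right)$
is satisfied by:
  {j: True, g: False}


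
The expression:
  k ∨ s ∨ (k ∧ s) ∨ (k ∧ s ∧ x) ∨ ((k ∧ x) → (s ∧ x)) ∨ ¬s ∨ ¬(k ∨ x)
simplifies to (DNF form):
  True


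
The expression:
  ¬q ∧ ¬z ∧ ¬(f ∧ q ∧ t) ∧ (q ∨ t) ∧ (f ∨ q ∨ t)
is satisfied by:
  {t: True, q: False, z: False}


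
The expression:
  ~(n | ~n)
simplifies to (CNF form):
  False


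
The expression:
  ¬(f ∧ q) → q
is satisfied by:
  {q: True}


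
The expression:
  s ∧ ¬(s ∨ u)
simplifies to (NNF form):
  False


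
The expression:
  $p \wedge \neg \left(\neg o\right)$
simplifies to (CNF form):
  $o \wedge p$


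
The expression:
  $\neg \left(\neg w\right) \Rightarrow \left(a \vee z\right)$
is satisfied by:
  {a: True, z: True, w: False}
  {a: True, w: False, z: False}
  {z: True, w: False, a: False}
  {z: False, w: False, a: False}
  {a: True, z: True, w: True}
  {a: True, w: True, z: False}
  {z: True, w: True, a: False}


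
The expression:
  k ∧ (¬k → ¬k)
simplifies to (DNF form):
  k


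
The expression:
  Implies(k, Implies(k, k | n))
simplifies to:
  True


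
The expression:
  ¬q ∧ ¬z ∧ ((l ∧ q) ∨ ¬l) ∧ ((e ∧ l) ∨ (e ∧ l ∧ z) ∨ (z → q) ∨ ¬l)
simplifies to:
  ¬l ∧ ¬q ∧ ¬z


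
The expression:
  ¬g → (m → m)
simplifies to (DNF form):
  True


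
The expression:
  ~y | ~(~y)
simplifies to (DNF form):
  True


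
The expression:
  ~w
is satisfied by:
  {w: False}


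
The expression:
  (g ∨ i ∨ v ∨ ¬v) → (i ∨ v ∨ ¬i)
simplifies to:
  True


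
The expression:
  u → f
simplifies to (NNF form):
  f ∨ ¬u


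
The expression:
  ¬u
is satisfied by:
  {u: False}


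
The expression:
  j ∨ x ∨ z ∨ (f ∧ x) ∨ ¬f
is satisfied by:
  {x: True, z: True, j: True, f: False}
  {x: True, z: True, j: False, f: False}
  {x: True, j: True, z: False, f: False}
  {x: True, j: False, z: False, f: False}
  {z: True, j: True, x: False, f: False}
  {z: True, j: False, x: False, f: False}
  {j: True, x: False, z: False, f: False}
  {j: False, x: False, z: False, f: False}
  {f: True, x: True, z: True, j: True}
  {f: True, x: True, z: True, j: False}
  {f: True, x: True, j: True, z: False}
  {f: True, x: True, j: False, z: False}
  {f: True, z: True, j: True, x: False}
  {f: True, z: True, j: False, x: False}
  {f: True, j: True, z: False, x: False}


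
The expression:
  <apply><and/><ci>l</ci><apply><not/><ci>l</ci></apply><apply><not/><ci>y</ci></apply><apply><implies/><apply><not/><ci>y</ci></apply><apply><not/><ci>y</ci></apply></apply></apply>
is never true.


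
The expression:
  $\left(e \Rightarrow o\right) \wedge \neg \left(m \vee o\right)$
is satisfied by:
  {e: False, o: False, m: False}


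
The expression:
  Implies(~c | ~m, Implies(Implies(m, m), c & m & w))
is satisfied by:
  {c: True, m: True}


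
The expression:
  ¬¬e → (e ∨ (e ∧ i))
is always true.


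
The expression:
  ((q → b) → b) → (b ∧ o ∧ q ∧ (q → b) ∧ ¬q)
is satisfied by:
  {q: False, b: False}


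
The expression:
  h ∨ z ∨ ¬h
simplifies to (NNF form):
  True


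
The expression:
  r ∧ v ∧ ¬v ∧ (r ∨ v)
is never true.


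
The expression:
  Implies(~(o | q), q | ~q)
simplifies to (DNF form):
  True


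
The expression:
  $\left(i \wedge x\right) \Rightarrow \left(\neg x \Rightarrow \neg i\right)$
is always true.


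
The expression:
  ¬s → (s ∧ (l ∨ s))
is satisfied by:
  {s: True}


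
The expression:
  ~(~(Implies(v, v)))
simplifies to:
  True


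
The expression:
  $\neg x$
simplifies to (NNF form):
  $\neg x$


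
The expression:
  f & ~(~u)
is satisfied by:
  {u: True, f: True}


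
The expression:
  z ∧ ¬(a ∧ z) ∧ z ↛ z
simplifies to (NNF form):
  False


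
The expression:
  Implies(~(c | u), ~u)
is always true.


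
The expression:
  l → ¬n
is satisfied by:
  {l: False, n: False}
  {n: True, l: False}
  {l: True, n: False}


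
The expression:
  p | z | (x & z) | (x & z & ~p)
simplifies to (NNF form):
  p | z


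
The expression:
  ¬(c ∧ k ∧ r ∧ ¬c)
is always true.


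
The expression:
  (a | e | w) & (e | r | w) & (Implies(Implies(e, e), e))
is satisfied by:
  {e: True}


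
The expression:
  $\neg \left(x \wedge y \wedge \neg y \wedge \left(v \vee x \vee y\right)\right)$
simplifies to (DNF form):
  $\text{True}$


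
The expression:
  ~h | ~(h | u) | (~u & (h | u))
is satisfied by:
  {h: False, u: False}
  {u: True, h: False}
  {h: True, u: False}


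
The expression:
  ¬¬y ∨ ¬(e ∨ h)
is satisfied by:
  {y: True, e: False, h: False}
  {y: True, h: True, e: False}
  {y: True, e: True, h: False}
  {y: True, h: True, e: True}
  {h: False, e: False, y: False}


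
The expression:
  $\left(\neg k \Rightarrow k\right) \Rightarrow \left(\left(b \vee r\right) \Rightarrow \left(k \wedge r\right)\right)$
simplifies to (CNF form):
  $r \vee \neg b \vee \neg k$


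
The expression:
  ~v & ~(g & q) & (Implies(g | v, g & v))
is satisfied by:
  {g: False, v: False}


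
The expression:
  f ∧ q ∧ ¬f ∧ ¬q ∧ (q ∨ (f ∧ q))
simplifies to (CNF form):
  False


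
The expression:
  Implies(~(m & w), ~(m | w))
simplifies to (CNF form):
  (m | ~m) & (m | ~w) & (w | ~m) & (w | ~w)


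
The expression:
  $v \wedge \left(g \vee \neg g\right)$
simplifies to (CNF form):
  $v$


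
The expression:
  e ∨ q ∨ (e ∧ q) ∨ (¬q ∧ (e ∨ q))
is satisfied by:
  {q: True, e: True}
  {q: True, e: False}
  {e: True, q: False}


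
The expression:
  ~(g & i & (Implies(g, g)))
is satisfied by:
  {g: False, i: False}
  {i: True, g: False}
  {g: True, i: False}


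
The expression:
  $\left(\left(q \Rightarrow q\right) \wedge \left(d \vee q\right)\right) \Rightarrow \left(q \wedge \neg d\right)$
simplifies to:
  $\neg d$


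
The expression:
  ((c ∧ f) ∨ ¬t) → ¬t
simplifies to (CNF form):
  ¬c ∨ ¬f ∨ ¬t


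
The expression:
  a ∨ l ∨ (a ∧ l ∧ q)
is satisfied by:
  {a: True, l: True}
  {a: True, l: False}
  {l: True, a: False}


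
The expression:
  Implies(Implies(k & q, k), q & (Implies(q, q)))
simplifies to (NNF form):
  q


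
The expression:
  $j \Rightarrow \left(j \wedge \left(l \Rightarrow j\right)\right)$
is always true.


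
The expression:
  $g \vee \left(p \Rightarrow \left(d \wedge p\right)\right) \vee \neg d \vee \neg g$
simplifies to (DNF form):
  $\text{True}$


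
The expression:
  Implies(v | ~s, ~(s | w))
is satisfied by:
  {w: False, s: False, v: False}
  {v: True, w: False, s: False}
  {s: True, w: False, v: False}
  {s: True, w: True, v: False}


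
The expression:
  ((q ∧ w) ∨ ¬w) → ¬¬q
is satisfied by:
  {q: True, w: True}
  {q: True, w: False}
  {w: True, q: False}


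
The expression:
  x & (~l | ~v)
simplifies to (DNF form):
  (x & ~l) | (x & ~v)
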